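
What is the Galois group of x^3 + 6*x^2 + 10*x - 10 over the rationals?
Gal(K/Q) = S_3 (symmetric group of order 6)

Compute the discriminant of x^3 + (6)*x^2 + (10)*x + (-10): Δ = -5260. Since Δ is not a rational square, the Galois group is not contained in A_3; it must be the full S_3 (irreducibility of the cubic rules out anything smaller).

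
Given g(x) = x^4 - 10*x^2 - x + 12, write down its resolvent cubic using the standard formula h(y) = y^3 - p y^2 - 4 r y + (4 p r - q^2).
h(y) = y^3 + 10*y^2 - 48*y - 481

Identify coefficients: p = -10, q = -1, r = 12.
Plug into h(y) = y^3 - p y^2 - 4 r y + (4 p r - q^2):
  h(y) = y^3 - (-10) y^2 - 4*(12) y + (4*(-10)*(12) - (-1)^2)
       = y^3 + (10) y^2 + (-48) y + (-481).
Simplifying: h(y) = y^3 + 10*y^2 - 48*y - 481.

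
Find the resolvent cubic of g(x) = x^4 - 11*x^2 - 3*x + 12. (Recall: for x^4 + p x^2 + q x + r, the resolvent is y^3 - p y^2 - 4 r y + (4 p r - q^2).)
h(y) = y^3 + 11*y^2 - 48*y - 537

Identify coefficients: p = -11, q = -3, r = 12.
Plug into h(y) = y^3 - p y^2 - 4 r y + (4 p r - q^2):
  h(y) = y^3 - (-11) y^2 - 4*(12) y + (4*(-11)*(12) - (-3)^2)
       = y^3 + (11) y^2 + (-48) y + (-537).
Simplifying: h(y) = y^3 + 11*y^2 - 48*y - 537.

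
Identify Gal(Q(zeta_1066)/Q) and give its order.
|Gal(Q(zeta_1066)/Q)| = phi(1066) = 480; group ≅ (Z/1066Z)^* ≅ Z/12Z × Z/40Z

The n-th cyclotomic polynomial Φ_1066(x) is the minimal polynomial of zeta_1066 over Q and has degree phi(1066) = 480. So Q(zeta_1066) is a degree-480 Galois extension with Galois group (Z/1066Z)^*. By CRT, (Z/1066Z)^* ≅ (Z/2Z)^* × (Z/13Z)^* × (Z/41Z)^*. Each prime-power unit group is (Z/2Z)^* ≅ trivial group (order 1); (Z/13Z)^* ≅ Z/12Z; (Z/41Z)^* ≅ Z/40Z. Hence Gal(Q(zeta_1066)/Q) ≅ Z/12Z × Z/40Z.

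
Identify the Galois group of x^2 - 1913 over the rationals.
Gal(K/Q) = Z/2Z (cyclic of order 2)

x^2 - 1913 is irreducible over Q since 1913 is not a rational square. The splitting field Q(sqrt(1913)) has degree 2 over Q, and its unique nontrivial automorphism is sqrt(1913) ↦ -sqrt(1913). Hence Gal(Q(sqrt(1913))/Q) = Z/2Z.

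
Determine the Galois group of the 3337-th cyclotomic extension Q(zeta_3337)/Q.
|Gal(Q(zeta_3337)/Q)| = phi(3337) = 3220; group ≅ (Z/3337Z)^* ≅ Z/46Z × Z/70Z

The n-th cyclotomic polynomial Φ_3337(x) is the minimal polynomial of zeta_3337 over Q and has degree phi(3337) = 3220. So Q(zeta_3337) is a degree-3220 Galois extension with Galois group (Z/3337Z)^*. By CRT, (Z/3337Z)^* ≅ (Z/47Z)^* × (Z/71Z)^*. Each prime-power unit group is (Z/47Z)^* ≅ Z/46Z; (Z/71Z)^* ≅ Z/70Z. Hence Gal(Q(zeta_3337)/Q) ≅ Z/46Z × Z/70Z.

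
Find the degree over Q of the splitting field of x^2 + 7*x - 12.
[K:Q] = 2

The discriminant of x^2 + (7)*x + (-12) is b^2 - 4c = 49 - (-48) = 97. Since 97 is not a perfect square in Q, the polynomial is irreducible over Q. Its two roots generate a degree-2 extension, so [K:Q] = 2.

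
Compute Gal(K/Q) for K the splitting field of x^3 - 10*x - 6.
Gal(K/Q) = S_3 (symmetric group of order 6)

Compute the discriminant of x^3 + (0)*x^2 + (-10)*x + (-6): Δ = 3028. Since Δ is not a rational square, the Galois group is not contained in A_3; it must be the full S_3 (irreducibility of the cubic rules out anything smaller).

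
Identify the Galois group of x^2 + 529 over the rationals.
Gal(K/Q) = Z/2Z (cyclic of order 2)

x^2 + 529 is irreducible over Q since -529 is not a rational square. The splitting field Q(sqrt(-529)) has degree 2 over Q, and its unique nontrivial automorphism is sqrt(-529) ↦ -sqrt(-529). Hence Gal(Q(sqrt(-529))/Q) = Z/2Z.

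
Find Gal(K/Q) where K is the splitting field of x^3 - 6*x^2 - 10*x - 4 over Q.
Gal(K/Q) = S_3 (symmetric group of order 6)

Compute the discriminant of x^3 + (-6)*x^2 + (-10)*x + (-4): Δ = -608. Since Δ is not a rational square, the Galois group is not contained in A_3; it must be the full S_3 (irreducibility of the cubic rules out anything smaller).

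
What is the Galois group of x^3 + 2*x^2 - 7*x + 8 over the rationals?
Gal(K/Q) = S_3 (symmetric group of order 6)

Compute the discriminant of x^3 + (2)*x^2 + (-7)*x + (8): Δ = -2432. Since Δ is not a rational square, the Galois group is not contained in A_3; it must be the full S_3 (irreducibility of the cubic rules out anything smaller).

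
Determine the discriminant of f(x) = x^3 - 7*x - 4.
Δ = 940

For a depressed cubic x^3 + p x + q the discriminant is Δ = -4 p^3 - 27 q^2 = -4*(-7)^3 - 27*(-4)^2 = 1372 - 432 = 940.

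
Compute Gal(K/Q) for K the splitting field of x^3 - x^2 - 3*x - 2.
Gal(K/Q) = S_3 (symmetric group of order 6)

Compute the discriminant of x^3 + (-1)*x^2 + (-3)*x + (-2): Δ = -107. Since Δ is not a rational square, the Galois group is not contained in A_3; it must be the full S_3 (irreducibility of the cubic rules out anything smaller).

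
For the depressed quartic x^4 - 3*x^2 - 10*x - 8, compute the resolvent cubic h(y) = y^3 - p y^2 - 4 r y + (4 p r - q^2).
h(y) = y^3 + 3*y^2 + 32*y - 4

Identify coefficients: p = -3, q = -10, r = -8.
Plug into h(y) = y^3 - p y^2 - 4 r y + (4 p r - q^2):
  h(y) = y^3 - (-3) y^2 - 4*(-8) y + (4*(-3)*(-8) - (-10)^2)
       = y^3 + (3) y^2 + (32) y + (-4).
Simplifying: h(y) = y^3 + 3*y^2 + 32*y - 4.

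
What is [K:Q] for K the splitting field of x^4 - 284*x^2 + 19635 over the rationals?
[K:Q] = 4

f factors as (x^2 - 119)(x^2 - 165); the splitting field is K = Q(sqrt(119), sqrt(165)). Since 119, 165, and 19635 are all non-squares in Q, the three subfields Q(sqrt(119)), Q(sqrt(165)), Q(sqrt(19635)) are distinct degree-2 extensions, so [K:Q] = 4 (Klein four Galois group).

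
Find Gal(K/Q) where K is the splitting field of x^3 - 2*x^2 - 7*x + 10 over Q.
Gal(K/Q) = S_3 (symmetric group of order 6)

Compute the discriminant of x^3 + (-2)*x^2 + (-7)*x + (10): Δ = 1708. Since Δ is not a rational square, the Galois group is not contained in A_3; it must be the full S_3 (irreducibility of the cubic rules out anything smaller).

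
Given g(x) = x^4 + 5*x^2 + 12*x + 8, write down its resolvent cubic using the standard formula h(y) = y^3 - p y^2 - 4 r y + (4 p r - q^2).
h(y) = y^3 - 5*y^2 - 32*y + 16

Identify coefficients: p = 5, q = 12, r = 8.
Plug into h(y) = y^3 - p y^2 - 4 r y + (4 p r - q^2):
  h(y) = y^3 - (5) y^2 - 4*(8) y + (4*(5)*(8) - (12)^2)
       = y^3 + (-5) y^2 + (-32) y + (16).
Simplifying: h(y) = y^3 - 5*y^2 - 32*y + 16.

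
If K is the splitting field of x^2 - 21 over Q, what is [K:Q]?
[K:Q] = 2

The polynomial x^2 - 21 is irreducible over Q since 21 is not a perfect square. Its splitting field is Q(sqrt(21)), which has degree 2 over Q.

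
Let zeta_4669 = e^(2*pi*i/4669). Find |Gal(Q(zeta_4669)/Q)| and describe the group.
|Gal(Q(zeta_4669)/Q)| = phi(4669) = 3696; group ≅ (Z/4669Z)^* ≅ Z/6Z × Z/22Z × Z/28Z

The n-th cyclotomic polynomial Φ_4669(x) is the minimal polynomial of zeta_4669 over Q and has degree phi(4669) = 3696. So Q(zeta_4669) is a degree-3696 Galois extension with Galois group (Z/4669Z)^*. By CRT, (Z/4669Z)^* ≅ (Z/7Z)^* × (Z/23Z)^* × (Z/29Z)^*. Each prime-power unit group is (Z/7Z)^* ≅ Z/6Z; (Z/23Z)^* ≅ Z/22Z; (Z/29Z)^* ≅ Z/28Z. Hence Gal(Q(zeta_4669)/Q) ≅ Z/6Z × Z/22Z × Z/28Z.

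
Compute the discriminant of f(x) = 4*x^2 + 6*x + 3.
Δ = -12

For a quadratic a x^2 + b x + c the discriminant is Δ = b^2 - 4ac = (6)^2 - 4*(4)*(3) = 36 - (48) = -12.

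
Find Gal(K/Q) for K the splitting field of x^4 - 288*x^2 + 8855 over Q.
Gal(K/Q) = V_4 (Klein four-group, Z/2Z × Z/2Z)

f factors as (x^2 - 253)(x^2 - 35), so the splitting field is K = Q(sqrt(253), sqrt(35)). The elements 253, 35, 8855 are all non-squares in Q, so sqrt(253) and sqrt(35) generate independent quadratic extensions. Thus [K:Q] = 4 and Gal(K/Q) is generated by the two order-2 automorphisms sqrt(253) ↦ -sqrt(253) and sqrt(35) ↦ -sqrt(35), giving V_4.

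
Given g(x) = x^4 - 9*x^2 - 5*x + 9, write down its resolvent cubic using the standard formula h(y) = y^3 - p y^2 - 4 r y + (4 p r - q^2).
h(y) = y^3 + 9*y^2 - 36*y - 349

Identify coefficients: p = -9, q = -5, r = 9.
Plug into h(y) = y^3 - p y^2 - 4 r y + (4 p r - q^2):
  h(y) = y^3 - (-9) y^2 - 4*(9) y + (4*(-9)*(9) - (-5)^2)
       = y^3 + (9) y^2 + (-36) y + (-349).
Simplifying: h(y) = y^3 + 9*y^2 - 36*y - 349.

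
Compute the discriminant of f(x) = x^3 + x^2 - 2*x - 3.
Δ = -87

For x^3 + a x^2 + b x + c the discriminant is Δ = 18 a b c - 4 a^3 c + a^2 b^2 - 4 b^3 - 27 c^2.
Plug a = 1, b = -2, c = -3:
  18*(1)*(-2)*(-3) - 4*(1)^3*(-3) + (1)^2*(-2)^2 - 4*(-2)^3 - 27*(-3)^2
  = 108 + (12) + 4 + (32) + (-243)
  = -87.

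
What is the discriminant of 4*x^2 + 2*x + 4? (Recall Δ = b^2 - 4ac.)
Δ = -60

For a quadratic a x^2 + b x + c the discriminant is Δ = b^2 - 4ac = (2)^2 - 4*(4)*(4) = 4 - (64) = -60.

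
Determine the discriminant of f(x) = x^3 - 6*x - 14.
Δ = -4428

For a depressed cubic x^3 + p x + q the discriminant is Δ = -4 p^3 - 27 q^2 = -4*(-6)^3 - 27*(-14)^2 = 864 - 5292 = -4428.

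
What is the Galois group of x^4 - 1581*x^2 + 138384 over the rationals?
Gal(K/Q) = Z/2Z (cyclic of order 2)

f factors as (x^2 - 93)(x^2 - 1488), so the splitting field is K = Q(sqrt(93), sqrt(1488)). The squarefree part of 93 is 93 and the squarefree part of 1488 is also 93, so sqrt(93) and sqrt(1488) are both rational multiples of sqrt(93). Hence Q(sqrt(93)) = Q(sqrt(1488)) = Q(sqrt(93)), and the splitting field collapses to a single degree-2 extension with Galois group Z/2Z.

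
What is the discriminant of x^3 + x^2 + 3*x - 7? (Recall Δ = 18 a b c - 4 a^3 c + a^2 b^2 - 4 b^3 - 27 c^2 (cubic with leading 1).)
Δ = -1772

For x^3 + a x^2 + b x + c the discriminant is Δ = 18 a b c - 4 a^3 c + a^2 b^2 - 4 b^3 - 27 c^2.
Plug a = 1, b = 3, c = -7:
  18*(1)*(3)*(-7) - 4*(1)^3*(-7) + (1)^2*(3)^2 - 4*(3)^3 - 27*(-7)^2
  = -378 + (28) + 9 + (-108) + (-1323)
  = -1772.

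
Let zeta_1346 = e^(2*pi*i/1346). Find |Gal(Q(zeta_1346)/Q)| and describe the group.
|Gal(Q(zeta_1346)/Q)| = phi(1346) = 672; group ≅ (Z/1346Z)^* ≅ Z/672Z

The n-th cyclotomic polynomial Φ_1346(x) is the minimal polynomial of zeta_1346 over Q and has degree phi(1346) = 672. So Q(zeta_1346) is a degree-672 Galois extension with Galois group (Z/1346Z)^*. By CRT, (Z/1346Z)^* ≅ (Z/2Z)^* × (Z/673Z)^*. Each prime-power unit group is (Z/2Z)^* ≅ trivial group (order 1); (Z/673Z)^* ≅ Z/672Z. Hence Gal(Q(zeta_1346)/Q) ≅ Z/672Z.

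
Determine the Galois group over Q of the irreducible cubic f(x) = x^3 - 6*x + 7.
Gal(K/Q) = S_3 (symmetric group of order 6)

Compute the discriminant of x^3 + (0)*x^2 + (-6)*x + (7): Δ = -459. Since Δ is not a rational square, the Galois group is not contained in A_3; it must be the full S_3 (irreducibility of the cubic rules out anything smaller).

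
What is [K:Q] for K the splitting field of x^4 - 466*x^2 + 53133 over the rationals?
[K:Q] = 4

f factors as (x^2 - 199)(x^2 - 267); the splitting field is K = Q(sqrt(199), sqrt(267)). Since 199, 267, and 53133 are all non-squares in Q, the three subfields Q(sqrt(199)), Q(sqrt(267)), Q(sqrt(53133)) are distinct degree-2 extensions, so [K:Q] = 4 (Klein four Galois group).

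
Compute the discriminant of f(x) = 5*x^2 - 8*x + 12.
Δ = -176

For a quadratic a x^2 + b x + c the discriminant is Δ = b^2 - 4ac = (-8)^2 - 4*(5)*(12) = 64 - (240) = -176.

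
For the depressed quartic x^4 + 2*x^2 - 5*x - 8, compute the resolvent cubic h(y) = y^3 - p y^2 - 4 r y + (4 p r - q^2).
h(y) = y^3 - 2*y^2 + 32*y - 89

Identify coefficients: p = 2, q = -5, r = -8.
Plug into h(y) = y^3 - p y^2 - 4 r y + (4 p r - q^2):
  h(y) = y^3 - (2) y^2 - 4*(-8) y + (4*(2)*(-8) - (-5)^2)
       = y^3 + (-2) y^2 + (32) y + (-89).
Simplifying: h(y) = y^3 - 2*y^2 + 32*y - 89.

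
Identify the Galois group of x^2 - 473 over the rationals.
Gal(K/Q) = Z/2Z (cyclic of order 2)

x^2 - 473 is irreducible over Q since 473 is not a rational square. The splitting field Q(sqrt(473)) has degree 2 over Q, and its unique nontrivial automorphism is sqrt(473) ↦ -sqrt(473). Hence Gal(Q(sqrt(473))/Q) = Z/2Z.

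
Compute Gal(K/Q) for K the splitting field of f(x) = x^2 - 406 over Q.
Gal(K/Q) = Z/2Z (cyclic of order 2)

x^2 - 406 is irreducible over Q since 406 is not a rational square. The splitting field Q(sqrt(406)) has degree 2 over Q, and its unique nontrivial automorphism is sqrt(406) ↦ -sqrt(406). Hence Gal(Q(sqrt(406))/Q) = Z/2Z.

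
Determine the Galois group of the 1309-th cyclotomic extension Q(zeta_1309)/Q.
|Gal(Q(zeta_1309)/Q)| = phi(1309) = 960; group ≅ (Z/1309Z)^* ≅ Z/6Z × Z/10Z × Z/16Z

The n-th cyclotomic polynomial Φ_1309(x) is the minimal polynomial of zeta_1309 over Q and has degree phi(1309) = 960. So Q(zeta_1309) is a degree-960 Galois extension with Galois group (Z/1309Z)^*. By CRT, (Z/1309Z)^* ≅ (Z/7Z)^* × (Z/11Z)^* × (Z/17Z)^*. Each prime-power unit group is (Z/7Z)^* ≅ Z/6Z; (Z/11Z)^* ≅ Z/10Z; (Z/17Z)^* ≅ Z/16Z. Hence Gal(Q(zeta_1309)/Q) ≅ Z/6Z × Z/10Z × Z/16Z.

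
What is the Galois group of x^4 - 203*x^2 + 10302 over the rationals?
Gal(K/Q) = V_4 (Klein four-group, Z/2Z × Z/2Z)

f factors as (x^2 - 102)(x^2 - 101), so the splitting field is K = Q(sqrt(102), sqrt(101)). The elements 102, 101, 10302 are all non-squares in Q, so sqrt(102) and sqrt(101) generate independent quadratic extensions. Thus [K:Q] = 4 and Gal(K/Q) is generated by the two order-2 automorphisms sqrt(102) ↦ -sqrt(102) and sqrt(101) ↦ -sqrt(101), giving V_4.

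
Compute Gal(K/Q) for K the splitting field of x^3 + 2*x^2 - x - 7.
Gal(K/Q) = S_3 (symmetric group of order 6)

Compute the discriminant of x^3 + (2)*x^2 + (-1)*x + (-7): Δ = -839. Since Δ is not a rational square, the Galois group is not contained in A_3; it must be the full S_3 (irreducibility of the cubic rules out anything smaller).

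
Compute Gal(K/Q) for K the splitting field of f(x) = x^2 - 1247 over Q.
Gal(K/Q) = Z/2Z (cyclic of order 2)

x^2 - 1247 is irreducible over Q since 1247 is not a rational square. The splitting field Q(sqrt(1247)) has degree 2 over Q, and its unique nontrivial automorphism is sqrt(1247) ↦ -sqrt(1247). Hence Gal(Q(sqrt(1247))/Q) = Z/2Z.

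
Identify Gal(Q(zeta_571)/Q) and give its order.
|Gal(Q(zeta_571)/Q)| = phi(571) = 570; group ≅ (Z/571Z)^* ≅ Z/570Z

The n-th cyclotomic polynomial Φ_571(x) is the minimal polynomial of zeta_571 over Q and has degree phi(571) = 570. So Q(zeta_571) is a degree-570 Galois extension with Galois group (Z/571Z)^*. (Z/571Z)^* is cyclic since 571 is an odd prime power (or 4). Hence Gal(Q(zeta_571)/Q) ≅ Z/570Z.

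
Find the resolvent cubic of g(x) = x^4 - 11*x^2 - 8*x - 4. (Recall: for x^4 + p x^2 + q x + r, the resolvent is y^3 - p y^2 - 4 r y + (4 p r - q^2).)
h(y) = y^3 + 11*y^2 + 16*y + 112

Identify coefficients: p = -11, q = -8, r = -4.
Plug into h(y) = y^3 - p y^2 - 4 r y + (4 p r - q^2):
  h(y) = y^3 - (-11) y^2 - 4*(-4) y + (4*(-11)*(-4) - (-8)^2)
       = y^3 + (11) y^2 + (16) y + (112).
Simplifying: h(y) = y^3 + 11*y^2 + 16*y + 112.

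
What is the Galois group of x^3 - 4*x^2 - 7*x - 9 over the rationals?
Gal(K/Q) = S_3 (symmetric group of order 6)

Compute the discriminant of x^3 + (-4)*x^2 + (-7)*x + (-9): Δ = -6871. Since Δ is not a rational square, the Galois group is not contained in A_3; it must be the full S_3 (irreducibility of the cubic rules out anything smaller).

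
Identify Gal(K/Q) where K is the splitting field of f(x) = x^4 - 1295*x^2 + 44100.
Gal(K/Q) = Z/2Z (cyclic of order 2)

f factors as (x^2 - 1260)(x^2 - 35), so the splitting field is K = Q(sqrt(1260), sqrt(35)). The squarefree part of 1260 is 35 and the squarefree part of 35 is also 35, so sqrt(1260) and sqrt(35) are both rational multiples of sqrt(35). Hence Q(sqrt(1260)) = Q(sqrt(35)) = Q(sqrt(35)), and the splitting field collapses to a single degree-2 extension with Galois group Z/2Z.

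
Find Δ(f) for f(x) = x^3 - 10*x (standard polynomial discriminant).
Δ = 4000

For a depressed cubic x^3 + p x + q the discriminant is Δ = -4 p^3 - 27 q^2 = -4*(-10)^3 - 27*(0)^2 = 4000 - 0 = 4000.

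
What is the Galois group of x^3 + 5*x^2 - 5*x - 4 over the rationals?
Gal(K/Q) = S_3 (symmetric group of order 6)

Compute the discriminant of x^3 + (5)*x^2 + (-5)*x + (-4): Δ = 4493. Since Δ is not a rational square, the Galois group is not contained in A_3; it must be the full S_3 (irreducibility of the cubic rules out anything smaller).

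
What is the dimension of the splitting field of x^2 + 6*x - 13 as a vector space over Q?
[K:Q] = 2

The discriminant of x^2 + (6)*x + (-13) is b^2 - 4c = 36 - (-52) = 88. Since 88 is not a perfect square in Q, the polynomial is irreducible over Q. Its two roots generate a degree-2 extension, so [K:Q] = 2.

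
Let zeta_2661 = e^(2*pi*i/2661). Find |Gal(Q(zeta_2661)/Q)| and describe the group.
|Gal(Q(zeta_2661)/Q)| = phi(2661) = 1772; group ≅ (Z/2661Z)^* ≅ Z/2Z × Z/886Z

The n-th cyclotomic polynomial Φ_2661(x) is the minimal polynomial of zeta_2661 over Q and has degree phi(2661) = 1772. So Q(zeta_2661) is a degree-1772 Galois extension with Galois group (Z/2661Z)^*. By CRT, (Z/2661Z)^* ≅ (Z/3Z)^* × (Z/887Z)^*. Each prime-power unit group is (Z/3Z)^* ≅ Z/2Z; (Z/887Z)^* ≅ Z/886Z. Hence Gal(Q(zeta_2661)/Q) ≅ Z/2Z × Z/886Z.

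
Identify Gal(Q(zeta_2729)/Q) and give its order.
|Gal(Q(zeta_2729)/Q)| = phi(2729) = 2728; group ≅ (Z/2729Z)^* ≅ Z/2728Z

The n-th cyclotomic polynomial Φ_2729(x) is the minimal polynomial of zeta_2729 over Q and has degree phi(2729) = 2728. So Q(zeta_2729) is a degree-2728 Galois extension with Galois group (Z/2729Z)^*. (Z/2729Z)^* is cyclic since 2729 is an odd prime power (or 4). Hence Gal(Q(zeta_2729)/Q) ≅ Z/2728Z.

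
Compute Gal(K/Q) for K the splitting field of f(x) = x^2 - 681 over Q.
Gal(K/Q) = Z/2Z (cyclic of order 2)

x^2 - 681 is irreducible over Q since 681 is not a rational square. The splitting field Q(sqrt(681)) has degree 2 over Q, and its unique nontrivial automorphism is sqrt(681) ↦ -sqrt(681). Hence Gal(Q(sqrt(681))/Q) = Z/2Z.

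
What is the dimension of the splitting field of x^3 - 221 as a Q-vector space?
[K:Q] = 6

x^3 - 221 has one real root r = 221^(1/3) and two complex roots r*zeta_3, r*zeta_3^2 where zeta_3 = e^(2*pi*i/3). The splitting field is Q(r, zeta_3). [Q(r):Q] = 3 and [Q(zeta_3):Q] = 2 with gcd = 1, so [Q(r, zeta_3):Q] = 3 * 2 = 6.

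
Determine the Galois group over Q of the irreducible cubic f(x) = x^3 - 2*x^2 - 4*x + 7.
Gal(K/Q) = S_3 (symmetric group of order 6)

Compute the discriminant of x^3 + (-2)*x^2 + (-4)*x + (7): Δ = 229. Since Δ is not a rational square, the Galois group is not contained in A_3; it must be the full S_3 (irreducibility of the cubic rules out anything smaller).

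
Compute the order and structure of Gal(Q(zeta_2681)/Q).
|Gal(Q(zeta_2681)/Q)| = phi(2681) = 2292; group ≅ (Z/2681Z)^* ≅ Z/6Z × Z/382Z

The n-th cyclotomic polynomial Φ_2681(x) is the minimal polynomial of zeta_2681 over Q and has degree phi(2681) = 2292. So Q(zeta_2681) is a degree-2292 Galois extension with Galois group (Z/2681Z)^*. By CRT, (Z/2681Z)^* ≅ (Z/7Z)^* × (Z/383Z)^*. Each prime-power unit group is (Z/7Z)^* ≅ Z/6Z; (Z/383Z)^* ≅ Z/382Z. Hence Gal(Q(zeta_2681)/Q) ≅ Z/6Z × Z/382Z.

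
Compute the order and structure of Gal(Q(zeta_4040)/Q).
|Gal(Q(zeta_4040)/Q)| = phi(4040) = 1600; group ≅ (Z/4040Z)^* ≅ Z/2Z × Z/2Z × Z/4Z × Z/100Z

The n-th cyclotomic polynomial Φ_4040(x) is the minimal polynomial of zeta_4040 over Q and has degree phi(4040) = 1600. So Q(zeta_4040) is a degree-1600 Galois extension with Galois group (Z/4040Z)^*. By CRT, (Z/4040Z)^* ≅ (Z/8Z)^* × (Z/5Z)^* × (Z/101Z)^*. Each prime-power unit group is (Z/8Z)^* ≅ Z/2Z × Z/2Z; (Z/5Z)^* ≅ Z/4Z; (Z/101Z)^* ≅ Z/100Z. Hence Gal(Q(zeta_4040)/Q) ≅ Z/2Z × Z/2Z × Z/4Z × Z/100Z.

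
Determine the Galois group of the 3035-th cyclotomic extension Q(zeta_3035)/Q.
|Gal(Q(zeta_3035)/Q)| = phi(3035) = 2424; group ≅ (Z/3035Z)^* ≅ Z/4Z × Z/606Z

The n-th cyclotomic polynomial Φ_3035(x) is the minimal polynomial of zeta_3035 over Q and has degree phi(3035) = 2424. So Q(zeta_3035) is a degree-2424 Galois extension with Galois group (Z/3035Z)^*. By CRT, (Z/3035Z)^* ≅ (Z/5Z)^* × (Z/607Z)^*. Each prime-power unit group is (Z/5Z)^* ≅ Z/4Z; (Z/607Z)^* ≅ Z/606Z. Hence Gal(Q(zeta_3035)/Q) ≅ Z/4Z × Z/606Z.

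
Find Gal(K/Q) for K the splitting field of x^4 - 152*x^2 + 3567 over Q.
Gal(K/Q) = V_4 (Klein four-group, Z/2Z × Z/2Z)

f factors as (x^2 - 29)(x^2 - 123), so the splitting field is K = Q(sqrt(29), sqrt(123)). The elements 29, 123, 3567 are all non-squares in Q, so sqrt(29) and sqrt(123) generate independent quadratic extensions. Thus [K:Q] = 4 and Gal(K/Q) is generated by the two order-2 automorphisms sqrt(29) ↦ -sqrt(29) and sqrt(123) ↦ -sqrt(123), giving V_4.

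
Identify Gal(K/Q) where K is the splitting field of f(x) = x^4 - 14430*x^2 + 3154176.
Gal(K/Q) = Z/2Z (cyclic of order 2)

f factors as (x^2 - 14208)(x^2 - 222), so the splitting field is K = Q(sqrt(14208), sqrt(222)). The squarefree part of 14208 is 222 and the squarefree part of 222 is also 222, so sqrt(14208) and sqrt(222) are both rational multiples of sqrt(222). Hence Q(sqrt(14208)) = Q(sqrt(222)) = Q(sqrt(222)), and the splitting field collapses to a single degree-2 extension with Galois group Z/2Z.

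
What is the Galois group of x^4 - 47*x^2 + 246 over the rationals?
Gal(K/Q) = V_4 (Klein four-group, Z/2Z × Z/2Z)

f factors as (x^2 - 41)(x^2 - 6), so the splitting field is K = Q(sqrt(41), sqrt(6)). The elements 41, 6, 246 are all non-squares in Q, so sqrt(41) and sqrt(6) generate independent quadratic extensions. Thus [K:Q] = 4 and Gal(K/Q) is generated by the two order-2 automorphisms sqrt(41) ↦ -sqrt(41) and sqrt(6) ↦ -sqrt(6), giving V_4.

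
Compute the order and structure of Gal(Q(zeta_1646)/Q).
|Gal(Q(zeta_1646)/Q)| = phi(1646) = 822; group ≅ (Z/1646Z)^* ≅ Z/822Z

The n-th cyclotomic polynomial Φ_1646(x) is the minimal polynomial of zeta_1646 over Q and has degree phi(1646) = 822. So Q(zeta_1646) is a degree-822 Galois extension with Galois group (Z/1646Z)^*. By CRT, (Z/1646Z)^* ≅ (Z/2Z)^* × (Z/823Z)^*. Each prime-power unit group is (Z/2Z)^* ≅ trivial group (order 1); (Z/823Z)^* ≅ Z/822Z. Hence Gal(Q(zeta_1646)/Q) ≅ Z/822Z.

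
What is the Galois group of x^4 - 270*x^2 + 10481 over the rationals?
Gal(K/Q) = V_4 (Klein four-group, Z/2Z × Z/2Z)

f factors as (x^2 - 223)(x^2 - 47), so the splitting field is K = Q(sqrt(223), sqrt(47)). The elements 223, 47, 10481 are all non-squares in Q, so sqrt(223) and sqrt(47) generate independent quadratic extensions. Thus [K:Q] = 4 and Gal(K/Q) is generated by the two order-2 automorphisms sqrt(223) ↦ -sqrt(223) and sqrt(47) ↦ -sqrt(47), giving V_4.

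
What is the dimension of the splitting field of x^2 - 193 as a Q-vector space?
[K:Q] = 2

The polynomial x^2 - 193 is irreducible over Q since 193 is not a perfect square. Its splitting field is Q(sqrt(193)), which has degree 2 over Q.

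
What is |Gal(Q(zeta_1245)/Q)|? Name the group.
|Gal(Q(zeta_1245)/Q)| = phi(1245) = 656; group ≅ (Z/1245Z)^* ≅ Z/2Z × Z/4Z × Z/82Z

The n-th cyclotomic polynomial Φ_1245(x) is the minimal polynomial of zeta_1245 over Q and has degree phi(1245) = 656. So Q(zeta_1245) is a degree-656 Galois extension with Galois group (Z/1245Z)^*. By CRT, (Z/1245Z)^* ≅ (Z/3Z)^* × (Z/5Z)^* × (Z/83Z)^*. Each prime-power unit group is (Z/3Z)^* ≅ Z/2Z; (Z/5Z)^* ≅ Z/4Z; (Z/83Z)^* ≅ Z/82Z. Hence Gal(Q(zeta_1245)/Q) ≅ Z/2Z × Z/4Z × Z/82Z.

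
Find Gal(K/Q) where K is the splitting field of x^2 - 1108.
Gal(K/Q) = Z/2Z (cyclic of order 2)

x^2 - 1108 is irreducible over Q since 1108 is not a rational square. The splitting field Q(sqrt(1108)) has degree 2 over Q, and its unique nontrivial automorphism is sqrt(1108) ↦ -sqrt(1108). Hence Gal(Q(sqrt(1108))/Q) = Z/2Z.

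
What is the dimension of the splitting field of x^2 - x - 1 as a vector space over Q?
[K:Q] = 2

The discriminant of x^2 + (-1)*x + (-1) is b^2 - 4c = 1 - (-4) = 5. Since 5 is not a perfect square in Q, the polynomial is irreducible over Q. Its two roots generate a degree-2 extension, so [K:Q] = 2.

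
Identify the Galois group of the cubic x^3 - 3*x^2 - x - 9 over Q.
Gal(K/Q) = S_3 (symmetric group of order 6)

Compute the discriminant of x^3 + (-3)*x^2 + (-1)*x + (-9): Δ = -3632. Since Δ is not a rational square, the Galois group is not contained in A_3; it must be the full S_3 (irreducibility of the cubic rules out anything smaller).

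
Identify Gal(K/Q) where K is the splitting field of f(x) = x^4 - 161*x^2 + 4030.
Gal(K/Q) = V_4 (Klein four-group, Z/2Z × Z/2Z)

f factors as (x^2 - 130)(x^2 - 31), so the splitting field is K = Q(sqrt(130), sqrt(31)). The elements 130, 31, 4030 are all non-squares in Q, so sqrt(130) and sqrt(31) generate independent quadratic extensions. Thus [K:Q] = 4 and Gal(K/Q) is generated by the two order-2 automorphisms sqrt(130) ↦ -sqrt(130) and sqrt(31) ↦ -sqrt(31), giving V_4.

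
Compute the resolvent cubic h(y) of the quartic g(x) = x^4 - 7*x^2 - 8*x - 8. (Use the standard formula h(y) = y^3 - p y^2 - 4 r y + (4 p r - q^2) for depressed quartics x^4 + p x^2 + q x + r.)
h(y) = y^3 + 7*y^2 + 32*y + 160

Identify coefficients: p = -7, q = -8, r = -8.
Plug into h(y) = y^3 - p y^2 - 4 r y + (4 p r - q^2):
  h(y) = y^3 - (-7) y^2 - 4*(-8) y + (4*(-7)*(-8) - (-8)^2)
       = y^3 + (7) y^2 + (32) y + (160).
Simplifying: h(y) = y^3 + 7*y^2 + 32*y + 160.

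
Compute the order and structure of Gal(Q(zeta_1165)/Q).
|Gal(Q(zeta_1165)/Q)| = phi(1165) = 928; group ≅ (Z/1165Z)^* ≅ Z/4Z × Z/232Z

The n-th cyclotomic polynomial Φ_1165(x) is the minimal polynomial of zeta_1165 over Q and has degree phi(1165) = 928. So Q(zeta_1165) is a degree-928 Galois extension with Galois group (Z/1165Z)^*. By CRT, (Z/1165Z)^* ≅ (Z/5Z)^* × (Z/233Z)^*. Each prime-power unit group is (Z/5Z)^* ≅ Z/4Z; (Z/233Z)^* ≅ Z/232Z. Hence Gal(Q(zeta_1165)/Q) ≅ Z/4Z × Z/232Z.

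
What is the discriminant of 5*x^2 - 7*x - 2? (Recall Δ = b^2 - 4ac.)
Δ = 89

For a quadratic a x^2 + b x + c the discriminant is Δ = b^2 - 4ac = (-7)^2 - 4*(5)*(-2) = 49 - (-40) = 89.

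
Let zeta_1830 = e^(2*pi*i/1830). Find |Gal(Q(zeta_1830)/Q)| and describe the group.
|Gal(Q(zeta_1830)/Q)| = phi(1830) = 480; group ≅ (Z/1830Z)^* ≅ Z/2Z × Z/4Z × Z/60Z

The n-th cyclotomic polynomial Φ_1830(x) is the minimal polynomial of zeta_1830 over Q and has degree phi(1830) = 480. So Q(zeta_1830) is a degree-480 Galois extension with Galois group (Z/1830Z)^*. By CRT, (Z/1830Z)^* ≅ (Z/2Z)^* × (Z/3Z)^* × (Z/5Z)^* × (Z/61Z)^*. Each prime-power unit group is (Z/2Z)^* ≅ trivial group (order 1); (Z/3Z)^* ≅ Z/2Z; (Z/5Z)^* ≅ Z/4Z; (Z/61Z)^* ≅ Z/60Z. Hence Gal(Q(zeta_1830)/Q) ≅ Z/2Z × Z/4Z × Z/60Z.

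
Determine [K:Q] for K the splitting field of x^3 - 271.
[K:Q] = 6

x^3 - 271 has one real root r = 271^(1/3) and two complex roots r*zeta_3, r*zeta_3^2 where zeta_3 = e^(2*pi*i/3). The splitting field is Q(r, zeta_3). [Q(r):Q] = 3 and [Q(zeta_3):Q] = 2 with gcd = 1, so [Q(r, zeta_3):Q] = 3 * 2 = 6.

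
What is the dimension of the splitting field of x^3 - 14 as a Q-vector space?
[K:Q] = 6

x^3 - 14 has one real root r = 14^(1/3) and two complex roots r*zeta_3, r*zeta_3^2 where zeta_3 = e^(2*pi*i/3). The splitting field is Q(r, zeta_3). [Q(r):Q] = 3 and [Q(zeta_3):Q] = 2 with gcd = 1, so [Q(r, zeta_3):Q] = 3 * 2 = 6.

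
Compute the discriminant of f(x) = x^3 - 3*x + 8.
Δ = -1620

For a depressed cubic x^3 + p x + q the discriminant is Δ = -4 p^3 - 27 q^2 = -4*(-3)^3 - 27*(8)^2 = 108 - 1728 = -1620.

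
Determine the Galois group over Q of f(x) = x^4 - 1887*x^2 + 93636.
Gal(K/Q) = Z/2Z (cyclic of order 2)

f factors as (x^2 - 1836)(x^2 - 51), so the splitting field is K = Q(sqrt(1836), sqrt(51)). The squarefree part of 1836 is 51 and the squarefree part of 51 is also 51, so sqrt(1836) and sqrt(51) are both rational multiples of sqrt(51). Hence Q(sqrt(1836)) = Q(sqrt(51)) = Q(sqrt(51)), and the splitting field collapses to a single degree-2 extension with Galois group Z/2Z.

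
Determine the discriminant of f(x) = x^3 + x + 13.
Δ = -4567

For a depressed cubic x^3 + p x + q the discriminant is Δ = -4 p^3 - 27 q^2 = -4*(1)^3 - 27*(13)^2 = -4 - 4563 = -4567.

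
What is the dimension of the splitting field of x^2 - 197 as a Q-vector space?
[K:Q] = 2

The polynomial x^2 - 197 is irreducible over Q since 197 is not a perfect square. Its splitting field is Q(sqrt(197)), which has degree 2 over Q.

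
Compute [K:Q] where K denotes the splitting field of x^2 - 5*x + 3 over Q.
[K:Q] = 2

The discriminant of x^2 + (-5)*x + (3) is b^2 - 4c = 25 - (12) = 13. Since 13 is not a perfect square in Q, the polynomial is irreducible over Q. Its two roots generate a degree-2 extension, so [K:Q] = 2.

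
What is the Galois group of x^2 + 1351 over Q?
Gal(K/Q) = Z/2Z (cyclic of order 2)

x^2 + 1351 is irreducible over Q since -1351 is not a rational square. The splitting field Q(sqrt(-1351)) has degree 2 over Q, and its unique nontrivial automorphism is sqrt(-1351) ↦ -sqrt(-1351). Hence Gal(Q(sqrt(-1351))/Q) = Z/2Z.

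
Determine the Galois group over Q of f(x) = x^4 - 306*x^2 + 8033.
Gal(K/Q) = V_4 (Klein four-group, Z/2Z × Z/2Z)

f factors as (x^2 - 29)(x^2 - 277), so the splitting field is K = Q(sqrt(29), sqrt(277)). The elements 29, 277, 8033 are all non-squares in Q, so sqrt(29) and sqrt(277) generate independent quadratic extensions. Thus [K:Q] = 4 and Gal(K/Q) is generated by the two order-2 automorphisms sqrt(29) ↦ -sqrt(29) and sqrt(277) ↦ -sqrt(277), giving V_4.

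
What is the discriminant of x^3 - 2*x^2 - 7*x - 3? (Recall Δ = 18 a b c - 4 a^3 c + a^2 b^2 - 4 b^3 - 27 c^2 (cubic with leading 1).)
Δ = 473

For x^3 + a x^2 + b x + c the discriminant is Δ = 18 a b c - 4 a^3 c + a^2 b^2 - 4 b^3 - 27 c^2.
Plug a = -2, b = -7, c = -3:
  18*(-2)*(-7)*(-3) - 4*(-2)^3*(-3) + (-2)^2*(-7)^2 - 4*(-7)^3 - 27*(-3)^2
  = -756 + (-96) + 196 + (1372) + (-243)
  = 473.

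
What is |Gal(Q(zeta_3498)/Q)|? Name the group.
|Gal(Q(zeta_3498)/Q)| = phi(3498) = 1040; group ≅ (Z/3498Z)^* ≅ Z/2Z × Z/10Z × Z/52Z

The n-th cyclotomic polynomial Φ_3498(x) is the minimal polynomial of zeta_3498 over Q and has degree phi(3498) = 1040. So Q(zeta_3498) is a degree-1040 Galois extension with Galois group (Z/3498Z)^*. By CRT, (Z/3498Z)^* ≅ (Z/2Z)^* × (Z/3Z)^* × (Z/11Z)^* × (Z/53Z)^*. Each prime-power unit group is (Z/2Z)^* ≅ trivial group (order 1); (Z/3Z)^* ≅ Z/2Z; (Z/11Z)^* ≅ Z/10Z; (Z/53Z)^* ≅ Z/52Z. Hence Gal(Q(zeta_3498)/Q) ≅ Z/2Z × Z/10Z × Z/52Z.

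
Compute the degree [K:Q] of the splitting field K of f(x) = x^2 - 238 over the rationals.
[K:Q] = 2

The polynomial x^2 - 238 is irreducible over Q since 238 is not a perfect square. Its splitting field is Q(sqrt(238)), which has degree 2 over Q.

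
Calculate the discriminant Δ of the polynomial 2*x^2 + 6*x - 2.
Δ = 52

For a quadratic a x^2 + b x + c the discriminant is Δ = b^2 - 4ac = (6)^2 - 4*(2)*(-2) = 36 - (-16) = 52.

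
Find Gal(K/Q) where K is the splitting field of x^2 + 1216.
Gal(K/Q) = Z/2Z (cyclic of order 2)

x^2 + 1216 is irreducible over Q since -1216 is not a rational square. The splitting field Q(sqrt(-1216)) has degree 2 over Q, and its unique nontrivial automorphism is sqrt(-1216) ↦ -sqrt(-1216). Hence Gal(Q(sqrt(-1216))/Q) = Z/2Z.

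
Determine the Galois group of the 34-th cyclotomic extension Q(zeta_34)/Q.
|Gal(Q(zeta_34)/Q)| = phi(34) = 16; group ≅ (Z/34Z)^* ≅ Z/16Z

The n-th cyclotomic polynomial Φ_34(x) is the minimal polynomial of zeta_34 over Q and has degree phi(34) = 16. So Q(zeta_34) is a degree-16 Galois extension with Galois group (Z/34Z)^*. By CRT, (Z/34Z)^* ≅ (Z/2Z)^* × (Z/17Z)^*. Each prime-power unit group is (Z/2Z)^* ≅ trivial group (order 1); (Z/17Z)^* ≅ Z/16Z. Hence Gal(Q(zeta_34)/Q) ≅ Z/16Z.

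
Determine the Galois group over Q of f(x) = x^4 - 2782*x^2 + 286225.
Gal(K/Q) = Z/2Z (cyclic of order 2)

f factors as (x^2 - 107)(x^2 - 2675), so the splitting field is K = Q(sqrt(107), sqrt(2675)). The squarefree part of 107 is 107 and the squarefree part of 2675 is also 107, so sqrt(107) and sqrt(2675) are both rational multiples of sqrt(107). Hence Q(sqrt(107)) = Q(sqrt(2675)) = Q(sqrt(107)), and the splitting field collapses to a single degree-2 extension with Galois group Z/2Z.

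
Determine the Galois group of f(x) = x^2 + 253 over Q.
Gal(K/Q) = Z/2Z (cyclic of order 2)

x^2 + 253 is irreducible over Q since -253 is not a rational square. The splitting field Q(sqrt(-253)) has degree 2 over Q, and its unique nontrivial automorphism is sqrt(-253) ↦ -sqrt(-253). Hence Gal(Q(sqrt(-253))/Q) = Z/2Z.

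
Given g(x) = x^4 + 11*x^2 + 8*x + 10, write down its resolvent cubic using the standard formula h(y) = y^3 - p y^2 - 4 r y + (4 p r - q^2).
h(y) = y^3 - 11*y^2 - 40*y + 376

Identify coefficients: p = 11, q = 8, r = 10.
Plug into h(y) = y^3 - p y^2 - 4 r y + (4 p r - q^2):
  h(y) = y^3 - (11) y^2 - 4*(10) y + (4*(11)*(10) - (8)^2)
       = y^3 + (-11) y^2 + (-40) y + (376).
Simplifying: h(y) = y^3 - 11*y^2 - 40*y + 376.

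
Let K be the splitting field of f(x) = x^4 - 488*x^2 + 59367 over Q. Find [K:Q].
[K:Q] = 4

f factors as (x^2 - 231)(x^2 - 257); the splitting field is K = Q(sqrt(231), sqrt(257)). Since 231, 257, and 59367 are all non-squares in Q, the three subfields Q(sqrt(231)), Q(sqrt(257)), Q(sqrt(59367)) are distinct degree-2 extensions, so [K:Q] = 4 (Klein four Galois group).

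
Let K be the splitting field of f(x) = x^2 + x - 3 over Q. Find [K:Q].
[K:Q] = 2

The discriminant of x^2 + (1)*x + (-3) is b^2 - 4c = 1 - (-12) = 13. Since 13 is not a perfect square in Q, the polynomial is irreducible over Q. Its two roots generate a degree-2 extension, so [K:Q] = 2.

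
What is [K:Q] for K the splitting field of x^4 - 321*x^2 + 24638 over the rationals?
[K:Q] = 4

f factors as (x^2 - 194)(x^2 - 127); the splitting field is K = Q(sqrt(194), sqrt(127)). Since 194, 127, and 24638 are all non-squares in Q, the three subfields Q(sqrt(194)), Q(sqrt(127)), Q(sqrt(24638)) are distinct degree-2 extensions, so [K:Q] = 4 (Klein four Galois group).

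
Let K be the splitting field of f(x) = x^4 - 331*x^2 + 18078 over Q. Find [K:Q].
[K:Q] = 4

f factors as (x^2 - 69)(x^2 - 262); the splitting field is K = Q(sqrt(69), sqrt(262)). Since 69, 262, and 18078 are all non-squares in Q, the three subfields Q(sqrt(69)), Q(sqrt(262)), Q(sqrt(18078)) are distinct degree-2 extensions, so [K:Q] = 4 (Klein four Galois group).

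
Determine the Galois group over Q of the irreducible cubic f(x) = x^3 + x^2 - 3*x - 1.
Gal(K/Q) = S_3 (symmetric group of order 6)

Compute the discriminant of x^3 + (1)*x^2 + (-3)*x + (-1): Δ = 148. Since Δ is not a rational square, the Galois group is not contained in A_3; it must be the full S_3 (irreducibility of the cubic rules out anything smaller).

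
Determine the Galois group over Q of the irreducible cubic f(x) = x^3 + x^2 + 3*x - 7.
Gal(K/Q) = S_3 (symmetric group of order 6)

Compute the discriminant of x^3 + (1)*x^2 + (3)*x + (-7): Δ = -1772. Since Δ is not a rational square, the Galois group is not contained in A_3; it must be the full S_3 (irreducibility of the cubic rules out anything smaller).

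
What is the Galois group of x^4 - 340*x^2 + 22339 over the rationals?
Gal(K/Q) = V_4 (Klein four-group, Z/2Z × Z/2Z)

f factors as (x^2 - 89)(x^2 - 251), so the splitting field is K = Q(sqrt(89), sqrt(251)). The elements 89, 251, 22339 are all non-squares in Q, so sqrt(89) and sqrt(251) generate independent quadratic extensions. Thus [K:Q] = 4 and Gal(K/Q) is generated by the two order-2 automorphisms sqrt(89) ↦ -sqrt(89) and sqrt(251) ↦ -sqrt(251), giving V_4.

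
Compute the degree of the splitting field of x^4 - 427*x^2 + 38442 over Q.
[K:Q] = 4

f factors as (x^2 - 129)(x^2 - 298); the splitting field is K = Q(sqrt(129), sqrt(298)). Since 129, 298, and 38442 are all non-squares in Q, the three subfields Q(sqrt(129)), Q(sqrt(298)), Q(sqrt(38442)) are distinct degree-2 extensions, so [K:Q] = 4 (Klein four Galois group).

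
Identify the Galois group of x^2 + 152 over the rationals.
Gal(K/Q) = Z/2Z (cyclic of order 2)

x^2 + 152 is irreducible over Q since -152 is not a rational square. The splitting field Q(sqrt(-152)) has degree 2 over Q, and its unique nontrivial automorphism is sqrt(-152) ↦ -sqrt(-152). Hence Gal(Q(sqrt(-152))/Q) = Z/2Z.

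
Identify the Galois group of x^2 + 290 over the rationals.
Gal(K/Q) = Z/2Z (cyclic of order 2)

x^2 + 290 is irreducible over Q since -290 is not a rational square. The splitting field Q(sqrt(-290)) has degree 2 over Q, and its unique nontrivial automorphism is sqrt(-290) ↦ -sqrt(-290). Hence Gal(Q(sqrt(-290))/Q) = Z/2Z.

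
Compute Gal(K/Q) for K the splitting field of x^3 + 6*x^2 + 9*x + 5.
Gal(K/Q) = S_3 (symmetric group of order 6)

Compute the discriminant of x^3 + (6)*x^2 + (9)*x + (5): Δ = -135. Since Δ is not a rational square, the Galois group is not contained in A_3; it must be the full S_3 (irreducibility of the cubic rules out anything smaller).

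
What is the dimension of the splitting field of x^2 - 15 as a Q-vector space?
[K:Q] = 2

The polynomial x^2 - 15 is irreducible over Q since 15 is not a perfect square. Its splitting field is Q(sqrt(15)), which has degree 2 over Q.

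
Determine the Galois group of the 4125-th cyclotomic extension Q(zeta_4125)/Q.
|Gal(Q(zeta_4125)/Q)| = phi(4125) = 2000; group ≅ (Z/4125Z)^* ≅ Z/2Z × Z/10Z × Z/100Z

The n-th cyclotomic polynomial Φ_4125(x) is the minimal polynomial of zeta_4125 over Q and has degree phi(4125) = 2000. So Q(zeta_4125) is a degree-2000 Galois extension with Galois group (Z/4125Z)^*. By CRT, (Z/4125Z)^* ≅ (Z/3Z)^* × (Z/125Z)^* × (Z/11Z)^*. Each prime-power unit group is (Z/3Z)^* ≅ Z/2Z; (Z/125Z)^* ≅ Z/100Z; (Z/11Z)^* ≅ Z/10Z. Hence Gal(Q(zeta_4125)/Q) ≅ Z/2Z × Z/10Z × Z/100Z.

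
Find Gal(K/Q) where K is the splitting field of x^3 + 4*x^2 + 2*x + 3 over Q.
Gal(K/Q) = S_3 (symmetric group of order 6)

Compute the discriminant of x^3 + (4)*x^2 + (2)*x + (3): Δ = -547. Since Δ is not a rational square, the Galois group is not contained in A_3; it must be the full S_3 (irreducibility of the cubic rules out anything smaller).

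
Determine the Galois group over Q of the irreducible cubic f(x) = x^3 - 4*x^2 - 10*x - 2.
Gal(K/Q) = S_3 (symmetric group of order 6)

Compute the discriminant of x^3 + (-4)*x^2 + (-10)*x + (-2): Δ = 3540. Since Δ is not a rational square, the Galois group is not contained in A_3; it must be the full S_3 (irreducibility of the cubic rules out anything smaller).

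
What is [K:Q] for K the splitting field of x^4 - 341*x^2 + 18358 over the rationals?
[K:Q] = 4

f factors as (x^2 - 274)(x^2 - 67); the splitting field is K = Q(sqrt(274), sqrt(67)). Since 274, 67, and 18358 are all non-squares in Q, the three subfields Q(sqrt(274)), Q(sqrt(67)), Q(sqrt(18358)) are distinct degree-2 extensions, so [K:Q] = 4 (Klein four Galois group).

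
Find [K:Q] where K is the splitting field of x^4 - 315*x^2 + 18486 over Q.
[K:Q] = 4

f factors as (x^2 - 78)(x^2 - 237); the splitting field is K = Q(sqrt(78), sqrt(237)). Since 78, 237, and 18486 are all non-squares in Q, the three subfields Q(sqrt(78)), Q(sqrt(237)), Q(sqrt(18486)) are distinct degree-2 extensions, so [K:Q] = 4 (Klein four Galois group).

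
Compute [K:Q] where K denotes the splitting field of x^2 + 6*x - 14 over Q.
[K:Q] = 2

The discriminant of x^2 + (6)*x + (-14) is b^2 - 4c = 36 - (-56) = 92. Since 92 is not a perfect square in Q, the polynomial is irreducible over Q. Its two roots generate a degree-2 extension, so [K:Q] = 2.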